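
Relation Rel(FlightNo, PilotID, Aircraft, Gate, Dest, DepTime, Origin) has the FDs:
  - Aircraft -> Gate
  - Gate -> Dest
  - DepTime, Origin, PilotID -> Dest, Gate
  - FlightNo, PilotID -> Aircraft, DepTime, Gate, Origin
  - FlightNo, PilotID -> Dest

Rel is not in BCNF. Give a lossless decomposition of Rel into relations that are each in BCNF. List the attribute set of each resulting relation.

{Aircraft, DepTime, FlightNo, Origin, PilotID}; {Aircraft, Gate}; {Dest, Gate}

Candidate key of the original relation: {FlightNo, PilotID}.
Within {Aircraft, DepTime, Dest, FlightNo, Gate, Origin, PilotID}: {Aircraft}⁺ ∩ {Aircraft, DepTime, Dest, FlightNo, Gate, Origin, PilotID} = {Aircraft, Dest, Gate}, not the whole set, so Aircraft -> Dest, Gate violates BCNF; decompose into {Aircraft, Dest, Gate} and {Aircraft, DepTime, FlightNo, Origin, PilotID}.
Within {Aircraft, Dest, Gate}: {Gate}⁺ ∩ {Aircraft, Dest, Gate} = {Dest, Gate}, not the whole set, so Gate -> Dest violates BCNF; decompose into {Dest, Gate} and {Aircraft, Gate}.
{Dest, Gate} has no BCNF violation.
{Aircraft, Gate} has no BCNF violation.
{Aircraft, DepTime, FlightNo, Origin, PilotID} has no BCNF violation.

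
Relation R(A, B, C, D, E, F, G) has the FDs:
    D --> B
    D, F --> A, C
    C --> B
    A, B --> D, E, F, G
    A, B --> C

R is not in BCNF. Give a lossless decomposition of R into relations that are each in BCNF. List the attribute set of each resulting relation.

Candidate keys of the original relation: {A, B}, {A, C}, {A, D}, {D, F}.
In {A, B, C, D, E, F, G}, {D} is not a superkey ({D}⁺ restricted to this set is {B, D}), so split on D --> B into {B, D} and {A, C, D, E, F, G}.
{B, D} is in BCNF.
{A, C, D, E, F, G} is in BCNF.

{A, C, D, E, F, G}; {B, D}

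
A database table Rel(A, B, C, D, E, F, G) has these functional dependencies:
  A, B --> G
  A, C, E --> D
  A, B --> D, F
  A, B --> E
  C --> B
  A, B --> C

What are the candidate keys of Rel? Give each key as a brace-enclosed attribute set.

Attributes never on any right-hand side: {A} — every candidate key must contain it.
{A, B}⁺ = {A, B, C, D, E, F, G}, which is every attribute, so {A, B} is a candidate key.
{A, C}⁺ = {A, B, C, D, E, F, G}, which is every attribute, so {A, C} is a candidate key.
These are minimal and exhaustive — every other superkey contains one of them.

{A, B}, {A, C}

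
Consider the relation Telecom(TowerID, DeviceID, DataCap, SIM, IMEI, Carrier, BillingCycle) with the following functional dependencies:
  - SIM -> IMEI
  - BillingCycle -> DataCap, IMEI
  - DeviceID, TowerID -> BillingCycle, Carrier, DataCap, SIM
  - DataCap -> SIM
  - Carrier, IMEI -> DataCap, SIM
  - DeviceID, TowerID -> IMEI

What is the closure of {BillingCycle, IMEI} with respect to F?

{BillingCycle, DataCap, IMEI, SIM}

Start with {BillingCycle, IMEI}.
BillingCycle -> DataCap, IMEI applies; add {DataCap} → now {BillingCycle, DataCap, IMEI}.
DataCap -> SIM applies; add {SIM} → now {BillingCycle, DataCap, IMEI, SIM}.
No further FD applies.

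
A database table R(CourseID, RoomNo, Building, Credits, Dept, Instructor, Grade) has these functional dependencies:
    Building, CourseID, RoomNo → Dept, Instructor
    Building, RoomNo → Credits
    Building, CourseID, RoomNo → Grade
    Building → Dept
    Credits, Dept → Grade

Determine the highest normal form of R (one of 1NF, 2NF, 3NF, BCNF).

1NF

Candidate key: {Building, CourseID, RoomNo}. Prime attributes: {Building, CourseID, RoomNo}.
For Building, RoomNo → Credits we have {Building, RoomNo}⁺ = {Building, Credits, Dept, Grade, RoomNo}; {Building, RoomNo} is not a superkey, so BCNF fails.
Building, RoomNo → Credits determines the non-prime attribute {Credits} from a non-superkey — 3NF is violated.
Since {Building} ⊂ {Building, CourseID, RoomNo} and {Building}⁺ ⊇ {Dept} with {Dept} non-prime, there is a partial dependency; 2NF fails.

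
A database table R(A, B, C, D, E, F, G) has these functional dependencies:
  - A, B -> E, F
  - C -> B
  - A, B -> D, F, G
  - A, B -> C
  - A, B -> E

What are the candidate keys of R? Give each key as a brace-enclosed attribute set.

{A} never appears on the right of any FD, so every key must include it.
{A, B} is a candidate key since {A, B}⁺ = {A, B, C, D, E, F, G} covers every attribute.
{A, C} is a candidate key since {A, C}⁺ = {A, B, C, D, E, F, G} covers every attribute.
Any other superkey properly contains one of these, so there are no further candidate keys.

{A, B}, {A, C}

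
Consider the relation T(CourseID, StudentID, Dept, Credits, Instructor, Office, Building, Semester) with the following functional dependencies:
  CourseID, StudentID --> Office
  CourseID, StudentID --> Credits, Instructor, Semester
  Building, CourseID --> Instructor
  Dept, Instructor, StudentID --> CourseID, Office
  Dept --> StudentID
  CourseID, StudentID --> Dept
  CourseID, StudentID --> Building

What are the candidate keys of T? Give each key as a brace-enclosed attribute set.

{CourseID, Dept}⁺ = {Building, CourseID, Credits, Dept, Instructor, Office, Semester, StudentID}, which is every attribute, so {CourseID, Dept} is a candidate key.
{CourseID, StudentID}⁺ = {Building, CourseID, Credits, Dept, Instructor, Office, Semester, StudentID}, which is every attribute, so {CourseID, StudentID} is a candidate key.
{Dept, Instructor}⁺ = {Building, CourseID, Credits, Dept, Instructor, Office, Semester, StudentID}, which is every attribute, so {Dept, Instructor} is a candidate key.
No proper subset of any of these is a key, and no other minimal superkey exists.

{CourseID, Dept}, {CourseID, StudentID}, {Dept, Instructor}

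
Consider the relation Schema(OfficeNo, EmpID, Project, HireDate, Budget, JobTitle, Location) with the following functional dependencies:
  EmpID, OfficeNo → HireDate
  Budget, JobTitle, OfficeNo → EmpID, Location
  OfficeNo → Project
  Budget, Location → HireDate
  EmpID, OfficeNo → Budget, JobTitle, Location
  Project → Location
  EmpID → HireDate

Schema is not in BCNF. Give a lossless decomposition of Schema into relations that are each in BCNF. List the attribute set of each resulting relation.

Candidate keys of the original relation: {Budget, JobTitle, OfficeNo}, {EmpID, OfficeNo}.
{Budget, EmpID, HireDate, JobTitle, Location, OfficeNo, Project}: {OfficeNo} determines {Location, OfficeNo, Project} here but is not a superkey — split on OfficeNo → Location, Project, giving {Location, OfficeNo, Project} and {Budget, EmpID, HireDate, JobTitle, OfficeNo}.
{Location, OfficeNo, Project}: {Project} determines {Location, Project} here but is not a superkey — split on Project → Location, giving {Location, Project} and {OfficeNo, Project}.
{Location, Project} is in BCNF.
{OfficeNo, Project} is in BCNF.
{Budget, EmpID, HireDate, JobTitle, OfficeNo}: {EmpID} determines {EmpID, HireDate} here but is not a superkey — split on EmpID → HireDate, giving {EmpID, HireDate} and {Budget, EmpID, JobTitle, OfficeNo}.
{EmpID, HireDate} is in BCNF.
{Budget, EmpID, JobTitle, OfficeNo} is in BCNF.

{Budget, EmpID, JobTitle, OfficeNo}; {EmpID, HireDate}; {Location, Project}; {OfficeNo, Project}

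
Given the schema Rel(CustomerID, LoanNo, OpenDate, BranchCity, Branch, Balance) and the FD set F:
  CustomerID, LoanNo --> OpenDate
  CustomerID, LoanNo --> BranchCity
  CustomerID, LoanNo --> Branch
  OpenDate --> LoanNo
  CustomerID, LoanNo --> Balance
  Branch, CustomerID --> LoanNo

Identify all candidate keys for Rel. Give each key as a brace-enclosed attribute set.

No FD produces {CustomerID}, so it must be in every candidate key.
Closure of {Branch, CustomerID} is {Balance, Branch, BranchCity, CustomerID, LoanNo, OpenDate}, the whole schema; {Branch, CustomerID} is a candidate key.
Closure of {CustomerID, LoanNo} is {Balance, Branch, BranchCity, CustomerID, LoanNo, OpenDate}, the whole schema; {CustomerID, LoanNo} is a candidate key.
Closure of {CustomerID, OpenDate} is {Balance, Branch, BranchCity, CustomerID, LoanNo, OpenDate}, the whole schema; {CustomerID, OpenDate} is a candidate key.
These are minimal and exhaustive — every other superkey contains one of them.

{Branch, CustomerID}, {CustomerID, LoanNo}, {CustomerID, OpenDate}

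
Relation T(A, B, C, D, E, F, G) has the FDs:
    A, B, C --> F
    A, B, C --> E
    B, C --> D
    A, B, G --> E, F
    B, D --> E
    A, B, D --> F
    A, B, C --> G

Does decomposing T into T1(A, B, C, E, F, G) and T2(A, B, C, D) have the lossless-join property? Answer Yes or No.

T1 ∩ T2 = {A, B, C}; its closure under F is {A, B, C, D, E, F, G}.
This includes all of T1, so the common attributes are a superkey of T1 — the join is lossless.

Yes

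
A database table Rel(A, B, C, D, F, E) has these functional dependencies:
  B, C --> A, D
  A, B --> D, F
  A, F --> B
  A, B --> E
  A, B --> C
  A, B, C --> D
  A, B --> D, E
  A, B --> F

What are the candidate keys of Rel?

Closure of {A, B} is {A, B, C, D, E, F}, the whole schema; {A, B} is a candidate key.
Closure of {A, F} is {A, B, C, D, E, F}, the whole schema; {A, F} is a candidate key.
Closure of {B, C} is {A, B, C, D, E, F}, the whole schema; {B, C} is a candidate key.
Any other superkey properly contains one of these, so there are no further candidate keys.

{A, B}, {A, F}, {B, C}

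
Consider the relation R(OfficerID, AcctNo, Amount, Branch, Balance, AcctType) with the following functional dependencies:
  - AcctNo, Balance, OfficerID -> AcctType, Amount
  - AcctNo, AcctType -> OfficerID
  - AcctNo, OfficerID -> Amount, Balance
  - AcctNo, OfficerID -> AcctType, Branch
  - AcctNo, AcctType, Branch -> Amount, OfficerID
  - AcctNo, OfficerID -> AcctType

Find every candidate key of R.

{AcctNo} never appears on the right of any FD, so every key must include it.
Closure of {AcctNo, AcctType} is {AcctNo, AcctType, Amount, Balance, Branch, OfficerID}, the whole schema; {AcctNo, AcctType} is a candidate key.
Closure of {AcctNo, OfficerID} is {AcctNo, AcctType, Amount, Balance, Branch, OfficerID}, the whole schema; {AcctNo, OfficerID} is a candidate key.
Any other superkey properly contains one of these, so there are no further candidate keys.

{AcctNo, AcctType}, {AcctNo, OfficerID}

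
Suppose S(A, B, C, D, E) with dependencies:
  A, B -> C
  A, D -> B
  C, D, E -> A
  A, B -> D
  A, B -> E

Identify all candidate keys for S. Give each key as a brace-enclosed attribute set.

{A, B}, {A, D}, {C, D, E}

Closure of {A, B} is {A, B, C, D, E}, the whole schema; {A, B} is a candidate key.
Closure of {A, D} is {A, B, C, D, E}, the whole schema; {A, D} is a candidate key.
Closure of {C, D, E} is {A, B, C, D, E}, the whole schema; {C, D, E} is a candidate key.
These are minimal and exhaustive — every other superkey contains one of them.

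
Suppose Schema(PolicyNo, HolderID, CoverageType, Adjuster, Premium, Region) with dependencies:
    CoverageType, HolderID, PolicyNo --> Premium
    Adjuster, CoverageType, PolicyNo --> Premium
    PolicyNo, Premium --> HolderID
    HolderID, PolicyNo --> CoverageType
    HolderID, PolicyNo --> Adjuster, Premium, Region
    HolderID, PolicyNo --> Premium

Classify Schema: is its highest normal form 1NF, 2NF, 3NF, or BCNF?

BCNF

Candidate keys: {Adjuster, CoverageType, PolicyNo}, {HolderID, PolicyNo}, {PolicyNo, Premium}. Prime attributes: {Adjuster, CoverageType, HolderID, PolicyNo, Premium}.
The left-hand side of every FD is a superkey, so BCNF is satisfied.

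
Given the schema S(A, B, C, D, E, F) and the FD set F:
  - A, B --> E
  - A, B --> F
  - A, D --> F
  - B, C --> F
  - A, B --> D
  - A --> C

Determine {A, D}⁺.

{A, C, D, F}

Start with {A, D}.
A, D --> F applies; add {F} → now {A, D, F}.
A --> C applies; add {C} → now {A, C, D, F}.
No further FD applies.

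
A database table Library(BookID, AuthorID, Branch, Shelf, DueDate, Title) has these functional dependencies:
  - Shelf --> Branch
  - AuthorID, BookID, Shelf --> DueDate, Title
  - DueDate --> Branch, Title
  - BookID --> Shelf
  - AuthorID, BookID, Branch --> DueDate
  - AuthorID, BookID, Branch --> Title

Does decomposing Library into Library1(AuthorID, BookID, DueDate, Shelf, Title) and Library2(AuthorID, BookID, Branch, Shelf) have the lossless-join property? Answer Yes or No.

Common attributes: {AuthorID, BookID, Shelf}; their closure is {AuthorID, BookID, Branch, DueDate, Shelf, Title}.
Since Library1 ⊆ {AuthorID, BookID, Branch, DueDate, Shelf, Title}, the intersection is a superkey of Library1; the decomposition is lossless.

Yes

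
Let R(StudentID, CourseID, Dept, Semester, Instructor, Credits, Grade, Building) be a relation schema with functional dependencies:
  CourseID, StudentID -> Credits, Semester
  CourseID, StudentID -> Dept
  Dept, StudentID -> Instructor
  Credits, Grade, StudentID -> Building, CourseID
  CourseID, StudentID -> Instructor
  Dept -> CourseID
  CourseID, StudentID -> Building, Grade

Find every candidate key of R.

No FD produces {StudentID}, so it must be in every candidate key.
Closure of {CourseID, StudentID} is {Building, CourseID, Credits, Dept, Grade, Instructor, Semester, StudentID}, the whole schema; {CourseID, StudentID} is a candidate key.
Closure of {Dept, StudentID} is {Building, CourseID, Credits, Dept, Grade, Instructor, Semester, StudentID}, the whole schema; {Dept, StudentID} is a candidate key.
Closure of {Credits, Grade, StudentID} is {Building, CourseID, Credits, Dept, Grade, Instructor, Semester, StudentID}, the whole schema; {Credits, Grade, StudentID} is a candidate key.
No proper subset of any of these is a key, and no other minimal superkey exists.

{CourseID, StudentID}, {Credits, Grade, StudentID}, {Dept, StudentID}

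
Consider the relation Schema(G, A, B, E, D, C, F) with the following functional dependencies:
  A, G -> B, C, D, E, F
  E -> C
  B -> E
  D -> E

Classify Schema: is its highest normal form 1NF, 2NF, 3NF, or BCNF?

2NF

Candidate key: {A, G}. Prime attributes: {A, G}.
For E -> C we have {E}⁺ = {C, E}; {E} is not a superkey, so BCNF fails.
Because {C} is non-prime and the left side of E -> C is not a superkey, the relation is not in 3NF.
No non-prime attribute depends on a proper subset of any candidate key, so 2NF holds.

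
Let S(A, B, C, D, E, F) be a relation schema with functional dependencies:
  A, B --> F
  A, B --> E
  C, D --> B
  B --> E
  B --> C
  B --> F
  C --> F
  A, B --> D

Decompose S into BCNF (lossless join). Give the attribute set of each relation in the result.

Candidate keys of the original relation: {A, B}, {A, C, D}.
{A, B, C, D, E, F}: {C, D} determines {B, C, D, E, F} here but is not a superkey — split on C, D --> B, E, F, giving {B, C, D, E, F} and {A, C, D}.
{B, C, D, E, F}: {B} determines {B, C, E, F} here but is not a superkey — split on B --> C, E, F, giving {B, C, E, F} and {B, D}.
{B, C, E, F}: {C} determines {C, F} here but is not a superkey — split on C --> F, giving {C, F} and {B, C, E}.
{C, F}: every determinant is a superkey — BCNF.
{B, C, E}: every determinant is a superkey — BCNF.
{B, D}: every determinant is a superkey — BCNF.
{A, C, D}: every determinant is a superkey — BCNF.

{A, C, D}; {B, C, E}; {B, D}; {C, F}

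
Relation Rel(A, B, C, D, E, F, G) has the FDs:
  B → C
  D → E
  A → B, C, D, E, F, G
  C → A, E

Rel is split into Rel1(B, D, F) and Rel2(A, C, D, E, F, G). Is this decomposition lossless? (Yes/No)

No

Rel1 ∩ Rel2 = {D, F}; its closure under F is {D, E, F}.
Neither Rel1 nor Rel2 is contained in that closure, so the decomposition is lossy.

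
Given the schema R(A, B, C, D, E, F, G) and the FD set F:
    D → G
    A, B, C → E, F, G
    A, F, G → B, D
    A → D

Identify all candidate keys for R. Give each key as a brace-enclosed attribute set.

{A, B, C}, {A, C, F}

No FD produces {A, C}, so they must be in every candidate key.
Closure of {A, B, C} is {A, B, C, D, E, F, G}, the whole schema; {A, B, C} is a candidate key.
Closure of {A, C, F} is {A, B, C, D, E, F, G}, the whole schema; {A, C, F} is a candidate key.
These are minimal and exhaustive — every other superkey contains one of them.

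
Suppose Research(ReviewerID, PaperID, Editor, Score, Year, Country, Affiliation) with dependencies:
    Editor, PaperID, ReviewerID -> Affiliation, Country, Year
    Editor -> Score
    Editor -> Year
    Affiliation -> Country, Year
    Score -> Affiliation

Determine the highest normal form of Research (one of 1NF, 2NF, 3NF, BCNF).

1NF

Candidate key: {Editor, PaperID, ReviewerID}. Prime attributes: {Editor, PaperID, ReviewerID}.
Editor -> Score breaks BCNF: {Editor}⁺ = {Affiliation, Country, Editor, Score, Year}, so {Editor} is not a superkey.
Editor -> Score has non-prime {Score} on the right and a non-superkey on the left, so 3NF fails.
{Editor} is a proper subset of the key {Editor, PaperID, ReviewerID}, and {Editor}⁺ contains the non-prime attributes {Affiliation, Country, Score, Year} — a partial dependency, so 2NF is violated.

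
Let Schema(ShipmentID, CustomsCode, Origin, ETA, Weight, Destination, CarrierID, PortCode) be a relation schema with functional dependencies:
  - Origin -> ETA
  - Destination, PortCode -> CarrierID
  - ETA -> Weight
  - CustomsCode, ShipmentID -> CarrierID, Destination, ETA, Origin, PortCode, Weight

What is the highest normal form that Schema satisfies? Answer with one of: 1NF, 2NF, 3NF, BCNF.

Candidate key: {CustomsCode, ShipmentID}. Prime attributes: {CustomsCode, ShipmentID}.
For Origin -> ETA we have {Origin}⁺ = {ETA, Origin, Weight}; {Origin} is not a superkey, so BCNF fails.
Because {ETA} is non-prime and the left side of Origin -> ETA is not a superkey, the relation is not in 3NF.
Checking every proper subset of each key, none determines a non-prime attribute — 2NF is satisfied.

2NF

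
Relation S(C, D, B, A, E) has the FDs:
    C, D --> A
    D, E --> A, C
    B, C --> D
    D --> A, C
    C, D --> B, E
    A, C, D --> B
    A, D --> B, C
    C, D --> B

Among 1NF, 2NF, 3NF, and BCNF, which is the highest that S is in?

Candidate keys: {B, C}, {D}. Prime attributes: {B, C, D}.
Every FD has a superkey on the left, so the relation is in BCNF.

BCNF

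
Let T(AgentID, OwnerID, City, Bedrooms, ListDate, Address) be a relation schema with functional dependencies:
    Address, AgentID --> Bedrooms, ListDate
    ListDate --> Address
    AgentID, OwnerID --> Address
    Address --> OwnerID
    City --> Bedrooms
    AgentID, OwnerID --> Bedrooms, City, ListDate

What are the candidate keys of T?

No FD produces {AgentID}, so it must be in every candidate key.
{Address, AgentID}⁺ = {Address, AgentID, Bedrooms, City, ListDate, OwnerID}, which is every attribute, so {Address, AgentID} is a candidate key.
{AgentID, ListDate}⁺ = {Address, AgentID, Bedrooms, City, ListDate, OwnerID}, which is every attribute, so {AgentID, ListDate} is a candidate key.
{AgentID, OwnerID}⁺ = {Address, AgentID, Bedrooms, City, ListDate, OwnerID}, which is every attribute, so {AgentID, OwnerID} is a candidate key.
These are minimal and exhaustive — every other superkey contains one of them.

{Address, AgentID}, {AgentID, ListDate}, {AgentID, OwnerID}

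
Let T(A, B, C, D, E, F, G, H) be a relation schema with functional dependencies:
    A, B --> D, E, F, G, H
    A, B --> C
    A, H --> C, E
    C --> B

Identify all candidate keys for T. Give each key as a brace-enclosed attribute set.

{A, B}, {A, C}, {A, H}

{A} never appears on the right of any FD, so every key must include it.
{A, B} is a candidate key since {A, B}⁺ = {A, B, C, D, E, F, G, H} covers every attribute.
{A, C} is a candidate key since {A, C}⁺ = {A, B, C, D, E, F, G, H} covers every attribute.
{A, H} is a candidate key since {A, H}⁺ = {A, B, C, D, E, F, G, H} covers every attribute.
No proper subset of any of these is a key, and no other minimal superkey exists.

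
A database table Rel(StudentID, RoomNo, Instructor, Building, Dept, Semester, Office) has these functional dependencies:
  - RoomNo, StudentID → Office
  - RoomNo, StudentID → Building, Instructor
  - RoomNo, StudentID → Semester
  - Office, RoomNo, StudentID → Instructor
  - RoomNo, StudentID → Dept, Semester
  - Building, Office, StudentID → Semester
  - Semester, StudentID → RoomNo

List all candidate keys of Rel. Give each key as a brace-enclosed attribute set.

{Building, Office, StudentID}, {RoomNo, StudentID}, {Semester, StudentID}

Attributes never on any right-hand side: {StudentID} — every candidate key must contain it.
{RoomNo, StudentID}⁺ = {Building, Dept, Instructor, Office, RoomNo, Semester, StudentID}, which is every attribute, so {RoomNo, StudentID} is a candidate key.
{Semester, StudentID}⁺ = {Building, Dept, Instructor, Office, RoomNo, Semester, StudentID}, which is every attribute, so {Semester, StudentID} is a candidate key.
{Building, Office, StudentID}⁺ = {Building, Dept, Instructor, Office, RoomNo, Semester, StudentID}, which is every attribute, so {Building, Office, StudentID} is a candidate key.
No proper subset of any of these is a key, and no other minimal superkey exists.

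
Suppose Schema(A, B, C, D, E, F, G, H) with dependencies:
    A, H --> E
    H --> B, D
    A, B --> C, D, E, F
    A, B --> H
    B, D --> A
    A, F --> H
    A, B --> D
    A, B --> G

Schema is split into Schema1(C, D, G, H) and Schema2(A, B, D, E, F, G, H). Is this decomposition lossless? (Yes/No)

Yes

Schema1 ∩ Schema2 = {D, G, H}; its closure under F is {A, B, C, D, E, F, G, H}.
Since Schema1 ⊆ {A, B, C, D, E, F, G, H}, the intersection is a superkey of Schema1; the decomposition is lossless.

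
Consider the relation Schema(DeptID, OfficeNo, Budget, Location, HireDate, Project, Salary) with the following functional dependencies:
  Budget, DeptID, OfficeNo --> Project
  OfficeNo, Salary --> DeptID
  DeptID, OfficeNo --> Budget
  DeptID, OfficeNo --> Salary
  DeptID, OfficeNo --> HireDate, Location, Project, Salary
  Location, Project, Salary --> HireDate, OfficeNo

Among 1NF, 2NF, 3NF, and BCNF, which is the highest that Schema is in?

BCNF

Candidate keys: {DeptID, OfficeNo}, {Location, Project, Salary}, {OfficeNo, Salary}. Prime attributes: {DeptID, Location, OfficeNo, Project, Salary}.
Every FD has a superkey on the left, so the relation is in BCNF.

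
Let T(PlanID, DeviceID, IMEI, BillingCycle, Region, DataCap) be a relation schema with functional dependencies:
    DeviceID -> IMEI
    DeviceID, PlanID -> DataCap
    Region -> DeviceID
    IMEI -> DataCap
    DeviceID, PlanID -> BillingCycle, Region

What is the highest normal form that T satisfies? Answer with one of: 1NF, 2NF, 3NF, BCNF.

1NF

Candidate keys: {DeviceID, PlanID}, {PlanID, Region}. Prime attributes: {DeviceID, PlanID, Region}.
For DeviceID -> IMEI we have {DeviceID}⁺ = {DataCap, DeviceID, IMEI}; {DeviceID} is not a superkey, so BCNF fails.
DeviceID -> IMEI has non-prime {IMEI} on the right and a non-superkey on the left, so 3NF fails.
The proper key subset {DeviceID} of {DeviceID, PlanID} determines non-prime {DataCap, IMEI}, so the relation is not even in 2NF.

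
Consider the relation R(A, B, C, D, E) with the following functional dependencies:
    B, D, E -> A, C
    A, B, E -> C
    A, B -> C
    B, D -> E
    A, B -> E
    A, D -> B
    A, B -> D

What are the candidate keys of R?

{A, B}, {A, D}, {B, D}

{A, B}⁺ = {A, B, C, D, E} — all of the relation — so {A, B} is a candidate key.
{A, D}⁺ = {A, B, C, D, E} — all of the relation — so {A, D} is a candidate key.
{B, D}⁺ = {A, B, C, D, E} — all of the relation — so {B, D} is a candidate key.
Any other superkey properly contains one of these, so there are no further candidate keys.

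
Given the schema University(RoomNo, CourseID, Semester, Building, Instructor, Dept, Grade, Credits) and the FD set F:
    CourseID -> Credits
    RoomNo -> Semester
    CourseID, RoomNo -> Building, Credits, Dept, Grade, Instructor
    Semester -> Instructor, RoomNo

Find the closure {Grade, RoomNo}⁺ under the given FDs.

Start with {Grade, RoomNo}.
RoomNo -> Semester applies; add {Semester} → now {Grade, RoomNo, Semester}.
Semester -> Instructor, RoomNo applies; add {Instructor} → now {Grade, Instructor, RoomNo, Semester}.
No further FD applies.

{Grade, Instructor, RoomNo, Semester}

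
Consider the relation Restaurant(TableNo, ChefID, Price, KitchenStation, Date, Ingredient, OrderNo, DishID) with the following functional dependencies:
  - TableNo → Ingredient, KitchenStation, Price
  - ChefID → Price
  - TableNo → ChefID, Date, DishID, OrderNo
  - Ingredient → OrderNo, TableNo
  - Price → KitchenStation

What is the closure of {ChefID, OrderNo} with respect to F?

Start with {ChefID, OrderNo}.
ChefID → Price applies; add {Price} → now {ChefID, OrderNo, Price}.
Price → KitchenStation applies; add {KitchenStation} → now {ChefID, KitchenStation, OrderNo, Price}.
No further FD applies.

{ChefID, KitchenStation, OrderNo, Price}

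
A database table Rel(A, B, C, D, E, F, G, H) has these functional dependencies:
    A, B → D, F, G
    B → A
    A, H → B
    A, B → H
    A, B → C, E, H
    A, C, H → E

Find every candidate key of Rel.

Closure of {B} is {A, B, C, D, E, F, G, H}, the whole schema; {B} is a candidate key.
Closure of {A, H} is {A, B, C, D, E, F, G, H}, the whole schema; {A, H} is a candidate key.
Any other superkey properly contains one of these, so there are no further candidate keys.

{A, H}, {B}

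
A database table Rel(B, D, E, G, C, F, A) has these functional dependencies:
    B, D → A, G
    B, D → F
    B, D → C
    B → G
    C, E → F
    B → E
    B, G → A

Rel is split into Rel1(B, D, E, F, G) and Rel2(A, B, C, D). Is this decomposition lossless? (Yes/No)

Yes

Rel1 ∩ Rel2 = {B, D}; its closure under F is {A, B, C, D, E, F, G}.
This includes all of Rel1, so the common attributes are a superkey of Rel1 — the join is lossless.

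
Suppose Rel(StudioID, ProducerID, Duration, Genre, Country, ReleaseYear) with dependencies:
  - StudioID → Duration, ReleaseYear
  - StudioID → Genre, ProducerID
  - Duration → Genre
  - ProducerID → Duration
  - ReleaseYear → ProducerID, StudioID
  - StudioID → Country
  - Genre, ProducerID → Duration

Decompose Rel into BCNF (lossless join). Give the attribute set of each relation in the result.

Candidate keys of the original relation: {ReleaseYear}, {StudioID}.
Within {Country, Duration, Genre, ProducerID, ReleaseYear, StudioID}: {Duration}⁺ ∩ {Country, Duration, Genre, ProducerID, ReleaseYear, StudioID} = {Duration, Genre}, not the whole set, so Duration → Genre violates BCNF; decompose into {Duration, Genre} and {Country, Duration, ProducerID, ReleaseYear, StudioID}.
{Duration, Genre} is in BCNF.
Within {Country, Duration, ProducerID, ReleaseYear, StudioID}: {ProducerID}⁺ ∩ {Country, Duration, ProducerID, ReleaseYear, StudioID} = {Duration, ProducerID}, not the whole set, so ProducerID → Duration violates BCNF; decompose into {Duration, ProducerID} and {Country, ProducerID, ReleaseYear, StudioID}.
{Duration, ProducerID} is in BCNF.
{Country, ProducerID, ReleaseYear, StudioID} is in BCNF.

{Country, ProducerID, ReleaseYear, StudioID}; {Duration, Genre}; {Duration, ProducerID}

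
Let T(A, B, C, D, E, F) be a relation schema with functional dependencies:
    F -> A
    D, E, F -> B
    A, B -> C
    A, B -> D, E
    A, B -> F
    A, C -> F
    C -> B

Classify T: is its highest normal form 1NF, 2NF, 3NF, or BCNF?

Candidate keys: {A, B}, {A, C}, {B, F}, {C, F}, {D, E, F}. Prime attributes: {A, B, C, D, E, F}.
F -> A breaks BCNF: {F}⁺ = {A, F}, so {F} is not a superkey.
But every attribute on its right side ({A}) is prime, and the same holds for every other non-superkey FD, so 3NF still holds.

3NF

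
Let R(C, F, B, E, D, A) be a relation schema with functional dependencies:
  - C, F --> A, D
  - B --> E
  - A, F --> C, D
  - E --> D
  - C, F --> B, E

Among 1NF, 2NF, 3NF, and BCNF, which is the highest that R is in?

2NF

Candidate keys: {A, F}, {C, F}. Prime attributes: {A, C, F}.
B --> E: {B}⁺ = {B, D, E}, which is not all of the attributes, so the left side is not a superkey — BCNF is violated.
B --> E determines the non-prime attribute {E} from a non-superkey — 3NF is violated.
Checking every proper subset of each key, none determines a non-prime attribute — 2NF is satisfied.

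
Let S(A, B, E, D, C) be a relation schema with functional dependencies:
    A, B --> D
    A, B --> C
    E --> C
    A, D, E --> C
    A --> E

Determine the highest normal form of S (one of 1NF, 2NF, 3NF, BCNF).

1NF

Candidate key: {A, B}. Prime attributes: {A, B}.
E --> C: {E}⁺ = {C, E}, which is not all of the attributes, so the left side is not a superkey — BCNF is violated.
Because {C} is non-prime and the left side of E --> C is not a superkey, the relation is not in 3NF.
Since {A} ⊂ {A, B} and {A}⁺ ⊇ {C, E} with {C, E} non-prime, there is a partial dependency; 2NF fails.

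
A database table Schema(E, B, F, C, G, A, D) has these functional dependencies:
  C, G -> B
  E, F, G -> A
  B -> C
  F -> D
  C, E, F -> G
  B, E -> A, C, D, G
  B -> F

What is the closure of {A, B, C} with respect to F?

{A, B, C, D, F}

Start with {A, B, C}.
B -> F applies; add {F} → now {A, B, C, F}.
F -> D applies; add {D} → now {A, B, C, D, F}.
No further FD applies.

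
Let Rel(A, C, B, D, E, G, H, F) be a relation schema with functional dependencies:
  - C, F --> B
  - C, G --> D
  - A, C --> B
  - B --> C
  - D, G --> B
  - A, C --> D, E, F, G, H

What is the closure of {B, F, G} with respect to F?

{B, C, D, F, G}

Start with {B, F, G}.
B --> C applies; add {C} → now {B, C, F, G}.
C, G --> D applies; add {D} → now {B, C, D, F, G}.
No further FD applies.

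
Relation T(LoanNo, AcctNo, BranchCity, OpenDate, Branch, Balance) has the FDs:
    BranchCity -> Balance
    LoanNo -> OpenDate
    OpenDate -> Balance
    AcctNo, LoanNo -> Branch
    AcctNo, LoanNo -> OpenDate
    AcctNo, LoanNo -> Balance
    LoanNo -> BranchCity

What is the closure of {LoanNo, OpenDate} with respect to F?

Start with {LoanNo, OpenDate}.
OpenDate -> Balance applies; add {Balance} → now {Balance, LoanNo, OpenDate}.
LoanNo -> BranchCity applies; add {BranchCity} → now {Balance, BranchCity, LoanNo, OpenDate}.
No further FD applies.

{Balance, BranchCity, LoanNo, OpenDate}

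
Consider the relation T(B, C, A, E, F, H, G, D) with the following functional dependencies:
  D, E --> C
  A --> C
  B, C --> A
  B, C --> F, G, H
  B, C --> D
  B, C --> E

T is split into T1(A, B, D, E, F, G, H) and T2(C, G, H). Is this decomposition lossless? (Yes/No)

No

T1 ∩ T2 = {G, H}; its closure under F is {G, H}.
The closure covers neither T1 nor T2 entirely; the join is not lossless.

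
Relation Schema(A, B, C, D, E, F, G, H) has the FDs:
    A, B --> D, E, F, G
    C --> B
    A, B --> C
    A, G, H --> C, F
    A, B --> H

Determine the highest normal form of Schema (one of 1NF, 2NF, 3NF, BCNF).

Candidate keys: {A, B}, {A, C}, {A, G, H}. Prime attributes: {A, B, C, G, H}.
C --> B: {C}⁺ = {B, C}, which is not all of the attributes, so the left side is not a superkey — BCNF is violated.
But every attribute on its right side ({B}) is prime, and the same holds for every other non-superkey FD, so 3NF still holds.

3NF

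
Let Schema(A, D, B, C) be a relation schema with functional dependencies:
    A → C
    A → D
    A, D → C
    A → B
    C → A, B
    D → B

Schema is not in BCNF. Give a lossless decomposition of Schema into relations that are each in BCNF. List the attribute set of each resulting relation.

{A, C, D}; {B, D}

Candidate keys of the original relation: {A}, {C}.
In {A, B, C, D}, {D} is not a superkey ({D}⁺ restricted to this set is {B, D}), so split on D → B into {B, D} and {A, C, D}.
{B, D} has no BCNF violation.
{A, C, D} has no BCNF violation.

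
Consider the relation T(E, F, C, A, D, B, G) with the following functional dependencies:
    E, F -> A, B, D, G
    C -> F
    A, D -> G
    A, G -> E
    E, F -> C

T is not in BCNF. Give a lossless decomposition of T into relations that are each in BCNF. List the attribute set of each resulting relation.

{A, B, C, D}; {A, D, G}; {A, E, G}; {C, F}

Candidate keys of the original relation: {A, C, D}, {A, C, G}, {A, D, F}, {A, F, G}, {C, E}, {E, F}.
{A, B, C, D, E, F, G}: {C} determines {C, F} here but is not a superkey — split on C -> F, giving {C, F} and {A, B, C, D, E, G}.
{C, F}: every determinant is a superkey — BCNF.
{A, B, C, D, E, G}: {A, D} determines {A, D, E, G} here but is not a superkey — split on A, D -> E, G, giving {A, D, E, G} and {A, B, C, D}.
{A, D, E, G}: {A, G} determines {A, E, G} here but is not a superkey — split on A, G -> E, giving {A, E, G} and {A, D, G}.
{A, E, G}: every determinant is a superkey — BCNF.
{A, D, G}: every determinant is a superkey — BCNF.
{A, B, C, D}: every determinant is a superkey — BCNF.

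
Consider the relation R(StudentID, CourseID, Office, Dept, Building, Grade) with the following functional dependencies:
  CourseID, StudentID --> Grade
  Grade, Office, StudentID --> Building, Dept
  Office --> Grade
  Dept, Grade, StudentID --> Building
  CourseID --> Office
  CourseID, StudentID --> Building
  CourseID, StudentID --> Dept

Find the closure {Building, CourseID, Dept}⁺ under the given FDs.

Start with {Building, CourseID, Dept}.
CourseID --> Office applies; add {Office} → now {Building, CourseID, Dept, Office}.
Office --> Grade applies; add {Grade} → now {Building, CourseID, Dept, Grade, Office}.
No further FD applies.

{Building, CourseID, Dept, Grade, Office}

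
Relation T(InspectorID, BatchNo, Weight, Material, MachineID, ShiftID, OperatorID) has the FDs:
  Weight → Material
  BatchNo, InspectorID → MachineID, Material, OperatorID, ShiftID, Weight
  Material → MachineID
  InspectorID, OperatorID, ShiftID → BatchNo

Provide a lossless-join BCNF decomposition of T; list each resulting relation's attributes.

Candidate keys of the original relation: {BatchNo, InspectorID}, {InspectorID, OperatorID, ShiftID}.
{BatchNo, InspectorID, MachineID, Material, OperatorID, ShiftID, Weight}: {Weight} determines {MachineID, Material, Weight} here but is not a superkey — split on Weight → MachineID, Material, giving {MachineID, Material, Weight} and {BatchNo, InspectorID, OperatorID, ShiftID, Weight}.
{MachineID, Material, Weight}: {Material} determines {MachineID, Material} here but is not a superkey — split on Material → MachineID, giving {MachineID, Material} and {Material, Weight}.
{MachineID, Material} is in BCNF.
{Material, Weight} is in BCNF.
{BatchNo, InspectorID, OperatorID, ShiftID, Weight} is in BCNF.

{BatchNo, InspectorID, OperatorID, ShiftID, Weight}; {MachineID, Material}; {Material, Weight}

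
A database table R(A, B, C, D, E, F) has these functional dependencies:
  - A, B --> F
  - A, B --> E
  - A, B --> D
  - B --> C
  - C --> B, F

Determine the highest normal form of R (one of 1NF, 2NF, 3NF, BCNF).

1NF

Candidate keys: {A, B}, {A, C}. Prime attributes: {A, B, C}.
B --> C breaks BCNF: {B}⁺ = {B, C, F}, so {B} is not a superkey.
C --> B, F has non-prime {F} on the right and a non-superkey on the left, so 3NF fails.
{B} is a proper subset of the key {A, B}, and {B}⁺ contains the non-prime attribute {F} — a partial dependency, so 2NF is violated.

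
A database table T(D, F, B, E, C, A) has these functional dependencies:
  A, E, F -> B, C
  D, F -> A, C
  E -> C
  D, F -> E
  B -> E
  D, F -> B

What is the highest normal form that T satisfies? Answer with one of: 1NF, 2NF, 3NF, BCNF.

Candidate key: {D, F}. Prime attributes: {D, F}.
A, E, F -> B, C: {A, E, F}⁺ = {A, B, C, E, F}, which is not all of the attributes, so the left side is not a superkey — BCNF is violated.
A, E, F -> B, C determines the non-prime attributes {B, C} from a non-superkey — 3NF is violated.
Checking every proper subset of each key, none determines a non-prime attribute — 2NF is satisfied.

2NF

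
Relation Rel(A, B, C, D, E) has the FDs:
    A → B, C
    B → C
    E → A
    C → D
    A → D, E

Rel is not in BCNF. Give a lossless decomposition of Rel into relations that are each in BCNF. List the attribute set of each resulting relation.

Candidate keys of the original relation: {A}, {E}.
{A, B, C, D, E}: {B} determines {B, C, D} here but is not a superkey — split on B → C, D, giving {B, C, D} and {A, B, E}.
{B, C, D}: {C} determines {C, D} here but is not a superkey — split on C → D, giving {C, D} and {B, C}.
{C, D}: every determinant is a superkey — BCNF.
{B, C}: every determinant is a superkey — BCNF.
{A, B, E}: every determinant is a superkey — BCNF.

{A, B, E}; {B, C}; {C, D}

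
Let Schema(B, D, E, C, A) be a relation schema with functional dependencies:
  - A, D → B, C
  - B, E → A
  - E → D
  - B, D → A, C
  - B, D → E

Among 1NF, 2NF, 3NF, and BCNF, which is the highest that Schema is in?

Candidate keys: {A, D}, {A, E}, {B, D}, {B, E}. Prime attributes: {A, B, D, E}.
E → D: {E}⁺ = {D, E}, which is not all of the attributes, so the left side is not a superkey — BCNF is violated.
Its right-hand attributes {D} are all prime, as are those of every other non-superkey FD — the relation is in 3NF.

3NF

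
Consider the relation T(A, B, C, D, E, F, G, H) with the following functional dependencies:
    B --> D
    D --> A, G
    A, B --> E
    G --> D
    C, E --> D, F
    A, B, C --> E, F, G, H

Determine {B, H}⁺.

Start with {B, H}.
B --> D applies; add {D} → now {B, D, H}.
D --> A, G applies; add {A, G} → now {A, B, D, G, H}.
A, B --> E applies; add {E} → now {A, B, D, E, G, H}.
No further FD applies.

{A, B, D, E, G, H}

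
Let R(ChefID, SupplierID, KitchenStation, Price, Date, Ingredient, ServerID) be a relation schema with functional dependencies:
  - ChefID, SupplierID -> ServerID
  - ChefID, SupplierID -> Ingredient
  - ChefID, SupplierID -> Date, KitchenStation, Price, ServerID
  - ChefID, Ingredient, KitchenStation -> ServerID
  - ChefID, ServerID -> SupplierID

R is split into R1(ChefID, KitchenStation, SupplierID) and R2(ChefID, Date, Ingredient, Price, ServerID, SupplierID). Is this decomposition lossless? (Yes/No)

The shared attributes are {ChefID, SupplierID} and {ChefID, SupplierID}⁺ = {ChefID, Date, Ingredient, KitchenStation, Price, ServerID, SupplierID}.
R1 is contained in that closure, so R1 ∩ R2 -> R1 holds and the join is lossless.

Yes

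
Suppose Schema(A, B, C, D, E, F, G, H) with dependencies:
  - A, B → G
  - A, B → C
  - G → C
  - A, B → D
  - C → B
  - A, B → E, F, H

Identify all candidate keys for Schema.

{A, B}, {A, C}, {A, G}

{A} never appears on the right of any FD, so every key must include it.
{A, B}⁺ = {A, B, C, D, E, F, G, H}, which is every attribute, so {A, B} is a candidate key.
{A, C}⁺ = {A, B, C, D, E, F, G, H}, which is every attribute, so {A, C} is a candidate key.
{A, G}⁺ = {A, B, C, D, E, F, G, H}, which is every attribute, so {A, G} is a candidate key.
Any other superkey properly contains one of these, so there are no further candidate keys.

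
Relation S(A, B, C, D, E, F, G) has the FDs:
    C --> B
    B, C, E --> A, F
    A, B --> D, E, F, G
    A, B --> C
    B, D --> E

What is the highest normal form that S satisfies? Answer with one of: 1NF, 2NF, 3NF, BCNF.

3NF

Candidate keys: {A, B}, {A, C}, {C, D}, {C, E}. Prime attributes: {A, B, C, D, E}.
C --> B: {C}⁺ = {B, C}, which is not all of the attributes, so the left side is not a superkey — BCNF is violated.
Since {B} ⊆ prime attributes and every other non-superkey FD also has a prime right side, the schema is in 3NF.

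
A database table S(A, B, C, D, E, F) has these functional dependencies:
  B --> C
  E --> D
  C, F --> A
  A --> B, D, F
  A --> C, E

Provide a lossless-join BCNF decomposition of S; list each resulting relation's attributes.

Candidate keys of the original relation: {A}, {B, F}, {C, F}.
In {A, B, C, D, E, F}, {B} is not a superkey ({B}⁺ restricted to this set is {B, C}), so split on B --> C into {B, C} and {A, B, D, E, F}.
{B, C}: every determinant is a superkey — BCNF.
In {A, B, D, E, F}, {E} is not a superkey ({E}⁺ restricted to this set is {D, E}), so split on E --> D into {D, E} and {A, B, E, F}.
{D, E}: every determinant is a superkey — BCNF.
{A, B, E, F}: every determinant is a superkey — BCNF.

{A, B, E, F}; {B, C}; {D, E}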